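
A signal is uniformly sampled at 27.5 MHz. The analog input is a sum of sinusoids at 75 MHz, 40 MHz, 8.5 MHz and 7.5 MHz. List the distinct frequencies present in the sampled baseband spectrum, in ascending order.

fs/2 = 13.75 MHz.
75 MHz mod fs = 20 MHz.
20 MHz > fs/2 = 13.75 MHz, folds to fs − 20 MHz = 7.5 MHz.
40 MHz mod fs = 12.5 MHz.
12.5 MHz ≤ fs/2 = 13.75 MHz, appears at 12.5 MHz.
8.5 MHz ≤ fs/2 = 13.75 MHz, passes unchanged.
7.5 MHz ≤ fs/2 = 13.75 MHz, passes unchanged.
Distinct values: {7.5 MHz, 8.5 MHz, 12.5 MHz}.

7.5 MHz, 8.5 MHz, 12.5 MHz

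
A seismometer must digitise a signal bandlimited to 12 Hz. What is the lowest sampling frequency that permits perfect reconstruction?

24 Hz

Nyquist rate = 2 × 12 Hz = 24 Hz.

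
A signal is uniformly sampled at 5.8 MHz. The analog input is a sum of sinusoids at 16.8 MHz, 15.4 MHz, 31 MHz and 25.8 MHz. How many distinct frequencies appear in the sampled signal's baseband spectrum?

fs/2 = 2.9 MHz.
16.8 MHz mod fs = 5.2 MHz.
5.2 MHz > fs/2 = 2.9 MHz, folds to fs − 5.2 MHz = 0.6 MHz.
15.4 MHz mod fs = 3.8 MHz.
3.8 MHz > fs/2 = 2.9 MHz, folds to fs − 3.8 MHz = 2 MHz.
31 MHz mod fs = 2 MHz.
2 MHz ≤ fs/2 = 2.9 MHz, appears at 2 MHz.
25.8 MHz mod fs = 2.6 MHz.
2.6 MHz ≤ fs/2 = 2.9 MHz, appears at 2.6 MHz.
Distinct values: {0.6 MHz, 2 MHz, 2.6 MHz} → 3.

3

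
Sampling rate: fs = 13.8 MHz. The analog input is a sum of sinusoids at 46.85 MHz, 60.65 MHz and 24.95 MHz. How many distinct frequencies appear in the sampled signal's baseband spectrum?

fs/2 = 6.9 MHz.
46.85 MHz mod fs = 5.45 MHz.
5.45 MHz ≤ fs/2 = 6.9 MHz, appears at 5.45 MHz.
60.65 MHz mod fs = 5.45 MHz.
5.45 MHz ≤ fs/2 = 6.9 MHz, appears at 5.45 MHz.
24.95 MHz mod fs = 11.15 MHz.
11.15 MHz > fs/2 = 6.9 MHz, folds to fs − 11.15 MHz = 2.65 MHz.
Distinct values: {2.65 MHz, 5.45 MHz} → 2.

2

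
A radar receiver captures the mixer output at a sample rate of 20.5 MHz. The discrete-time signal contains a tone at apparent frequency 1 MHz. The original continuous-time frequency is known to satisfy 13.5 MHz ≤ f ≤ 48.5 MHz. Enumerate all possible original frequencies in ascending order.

Frequencies that alias to 1 MHz are k·fs ± 1 MHz for integer k ≥ 0.
k=0: 1 MHz.
k=1: 19.5 MHz, 21.5 MHz.
k=2: 40 MHz, 42 MHz.
k=3: 60.5 MHz, 62.5 MHz.
Within [13.5 MHz, 48.5 MHz]: 19.5 MHz, 21.5 MHz, 40 MHz, 42 MHz.

19.5 MHz, 21.5 MHz, 40 MHz, 42 MHz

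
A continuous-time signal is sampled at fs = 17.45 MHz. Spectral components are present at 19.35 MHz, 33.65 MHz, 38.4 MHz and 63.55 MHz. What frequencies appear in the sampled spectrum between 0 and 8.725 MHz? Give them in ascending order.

1.25 MHz, 1.9 MHz, 3.5 MHz, 6.25 MHz

fs/2 = 8.725 MHz.
19.35 MHz mod fs = 1.9 MHz.
1.9 MHz ≤ fs/2 = 8.725 MHz, appears at 1.9 MHz.
33.65 MHz mod fs = 16.2 MHz.
16.2 MHz > fs/2 = 8.725 MHz, folds to fs − 16.2 MHz = 1.25 MHz.
38.4 MHz mod fs = 3.5 MHz.
3.5 MHz ≤ fs/2 = 8.725 MHz, appears at 3.5 MHz.
63.55 MHz mod fs = 11.2 MHz.
11.2 MHz > fs/2 = 8.725 MHz, folds to fs − 11.2 MHz = 6.25 MHz.
Distinct values: {1.25 MHz, 1.9 MHz, 3.5 MHz, 6.25 MHz}.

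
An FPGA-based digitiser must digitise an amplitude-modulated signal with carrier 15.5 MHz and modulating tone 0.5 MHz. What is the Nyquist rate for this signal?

AM sidebands sit at fc ± fm = 15 MHz and 16 MHz.
Highest-frequency component: 16 MHz.
Nyquist rate = 2 × 16 MHz = 32 MHz.

32 MHz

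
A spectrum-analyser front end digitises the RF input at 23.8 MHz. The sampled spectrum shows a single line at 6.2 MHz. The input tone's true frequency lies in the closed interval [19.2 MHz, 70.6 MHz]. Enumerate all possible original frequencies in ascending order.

30 MHz, 41.4 MHz, 53.8 MHz, 65.2 MHz

Frequencies that alias to 6.2 MHz are k·fs ± 6.2 MHz for integer k ≥ 0.
k=0: 6.2 MHz.
k=1: 17.6 MHz, 30 MHz.
k=2: 41.4 MHz, 53.8 MHz.
k=3: 65.2 MHz, 77.6 MHz.
k=4: 89 MHz, 101.4 MHz.
Within [19.2 MHz, 70.6 MHz]: 30 MHz, 41.4 MHz, 53.8 MHz, 65.2 MHz.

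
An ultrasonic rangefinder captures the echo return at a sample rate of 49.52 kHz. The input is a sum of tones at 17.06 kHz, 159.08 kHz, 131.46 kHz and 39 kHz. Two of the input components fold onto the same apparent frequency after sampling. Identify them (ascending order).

39 kHz, 159.08 kHz

fs/2 = 24.76 kHz.
17.06 kHz ≤ fs/2 = 24.76 kHz, passes unchanged.
159.08 kHz mod fs = 10.52 kHz.
10.52 kHz ≤ fs/2 = 24.76 kHz, appears at 10.52 kHz.
131.46 kHz mod fs = 32.42 kHz.
32.42 kHz > fs/2 = 24.76 kHz, folds to fs − 32.42 kHz = 17.1 kHz.
39 kHz > fs/2 = 24.76 kHz, folds to fs − 39 kHz = 10.52 kHz.
39 kHz and 159.08 kHz both map to 10.52 kHz.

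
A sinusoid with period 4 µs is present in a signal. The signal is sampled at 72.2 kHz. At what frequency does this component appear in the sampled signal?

T = 4 µs → f = 1/T = 250 kHz.
250 kHz mod fs = 33.4 kHz.
33.4 kHz ≤ fs/2 = 36.1 kHz, appears at 33.4 kHz.

33.4 kHz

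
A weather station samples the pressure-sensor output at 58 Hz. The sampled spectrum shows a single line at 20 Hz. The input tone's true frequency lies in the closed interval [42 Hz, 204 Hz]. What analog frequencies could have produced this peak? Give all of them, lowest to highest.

78 Hz, 96 Hz, 136 Hz, 154 Hz, 194 Hz

Frequencies that alias to 20 Hz are k·fs ± 20 Hz for integer k ≥ 0.
k=0: 20 Hz.
k=1: 38 Hz, 78 Hz.
k=2: 96 Hz, 136 Hz.
k=3: 154 Hz, 194 Hz.
k=4: 212 Hz, 252 Hz.
Within [42 Hz, 204 Hz]: 78 Hz, 96 Hz, 136 Hz, 154 Hz, 194 Hz.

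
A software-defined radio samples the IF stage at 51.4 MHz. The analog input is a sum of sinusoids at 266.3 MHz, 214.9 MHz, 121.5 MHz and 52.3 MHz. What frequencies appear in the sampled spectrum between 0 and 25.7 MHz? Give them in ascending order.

0.9 MHz, 9.3 MHz, 18.7 MHz

fs/2 = 25.7 MHz.
266.3 MHz mod fs = 9.3 MHz.
9.3 MHz ≤ fs/2 = 25.7 MHz, appears at 9.3 MHz.
214.9 MHz mod fs = 9.3 MHz.
9.3 MHz ≤ fs/2 = 25.7 MHz, appears at 9.3 MHz.
121.5 MHz mod fs = 18.7 MHz.
18.7 MHz ≤ fs/2 = 25.7 MHz, appears at 18.7 MHz.
52.3 MHz mod fs = 0.9 MHz.
0.9 MHz ≤ fs/2 = 25.7 MHz, appears at 0.9 MHz.
Distinct values: {0.9 MHz, 9.3 MHz, 18.7 MHz}.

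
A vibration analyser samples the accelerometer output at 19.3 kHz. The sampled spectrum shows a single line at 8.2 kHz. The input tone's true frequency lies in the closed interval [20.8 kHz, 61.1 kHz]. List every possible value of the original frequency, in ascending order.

27.5 kHz, 30.4 kHz, 46.8 kHz, 49.7 kHz

Frequencies that alias to 8.2 kHz are k·fs ± 8.2 kHz for integer k ≥ 0.
k=0: 8.2 kHz.
k=1: 11.1 kHz, 27.5 kHz.
k=2: 30.4 kHz, 46.8 kHz.
k=3: 49.7 kHz, 66.1 kHz.
k=4: 69 kHz, 85.4 kHz.
Within [20.8 kHz, 61.1 kHz]: 27.5 kHz, 30.4 kHz, 46.8 kHz, 49.7 kHz.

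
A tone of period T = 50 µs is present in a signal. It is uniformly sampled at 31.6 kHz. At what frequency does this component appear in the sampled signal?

11.6 kHz

T = 50 µs → f = 1/T = 20 kHz.
20 kHz > fs/2 = 15.8 kHz, folds to fs − 20 kHz = 11.6 kHz.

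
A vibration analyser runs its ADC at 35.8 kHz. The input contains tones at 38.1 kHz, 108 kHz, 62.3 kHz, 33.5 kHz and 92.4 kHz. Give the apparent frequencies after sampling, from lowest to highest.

0.6 kHz, 2.3 kHz, 9.3 kHz, 15 kHz

fs/2 = 17.9 kHz.
38.1 kHz mod fs = 2.3 kHz.
2.3 kHz ≤ fs/2 = 17.9 kHz, appears at 2.3 kHz.
108 kHz mod fs = 0.6 kHz.
0.6 kHz ≤ fs/2 = 17.9 kHz, appears at 0.6 kHz.
62.3 kHz mod fs = 26.5 kHz.
26.5 kHz > fs/2 = 17.9 kHz, folds to fs − 26.5 kHz = 9.3 kHz.
33.5 kHz > fs/2 = 17.9 kHz, folds to fs − 33.5 kHz = 2.3 kHz.
92.4 kHz mod fs = 20.8 kHz.
20.8 kHz > fs/2 = 17.9 kHz, folds to fs − 20.8 kHz = 15 kHz.
Distinct values: {0.6 kHz, 2.3 kHz, 9.3 kHz, 15 kHz}.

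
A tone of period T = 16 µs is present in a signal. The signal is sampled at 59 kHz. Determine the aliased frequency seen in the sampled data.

T = 16 µs → f = 1/T = 62.5 kHz.
62.5 kHz mod fs = 3.5 kHz.
3.5 kHz ≤ fs/2 = 29.5 kHz, appears at 3.5 kHz.

3.5 kHz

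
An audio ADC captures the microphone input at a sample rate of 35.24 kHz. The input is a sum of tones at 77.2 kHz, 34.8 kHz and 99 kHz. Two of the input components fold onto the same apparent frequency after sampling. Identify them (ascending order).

fs/2 = 17.62 kHz.
77.2 kHz mod fs = 6.72 kHz.
6.72 kHz ≤ fs/2 = 17.62 kHz, appears at 6.72 kHz.
34.8 kHz > fs/2 = 17.62 kHz, folds to fs − 34.8 kHz = 0.44 kHz.
99 kHz mod fs = 28.52 kHz.
28.52 kHz > fs/2 = 17.62 kHz, folds to fs − 28.52 kHz = 6.72 kHz.
77.2 kHz and 99 kHz both map to 6.72 kHz.

77.2 kHz, 99 kHz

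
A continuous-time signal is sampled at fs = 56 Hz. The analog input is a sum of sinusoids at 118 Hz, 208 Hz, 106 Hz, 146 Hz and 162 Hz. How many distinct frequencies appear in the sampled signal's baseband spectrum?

fs/2 = 28 Hz.
118 Hz mod fs = 6 Hz.
6 Hz ≤ fs/2 = 28 Hz, appears at 6 Hz.
208 Hz mod fs = 40 Hz.
40 Hz > fs/2 = 28 Hz, folds to fs − 40 Hz = 16 Hz.
106 Hz mod fs = 50 Hz.
50 Hz > fs/2 = 28 Hz, folds to fs − 50 Hz = 6 Hz.
146 Hz mod fs = 34 Hz.
34 Hz > fs/2 = 28 Hz, folds to fs − 34 Hz = 22 Hz.
162 Hz mod fs = 50 Hz.
50 Hz > fs/2 = 28 Hz, folds to fs − 50 Hz = 6 Hz.
Distinct values: {6 Hz, 16 Hz, 22 Hz} → 3.

3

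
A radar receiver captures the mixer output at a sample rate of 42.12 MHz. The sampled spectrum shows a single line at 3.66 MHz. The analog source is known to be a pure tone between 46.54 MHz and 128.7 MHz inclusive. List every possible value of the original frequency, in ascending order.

Frequencies that alias to 3.66 MHz are k·fs ± 3.66 MHz for integer k ≥ 0.
k=0: 3.66 MHz.
k=1: 38.46 MHz, 45.78 MHz.
k=2: 80.58 MHz, 87.9 MHz.
k=3: 122.7 MHz, 130.02 MHz.
k=4: 164.82 MHz, 172.14 MHz.
Within [46.54 MHz, 128.7 MHz]: 80.58 MHz, 87.9 MHz, 122.7 MHz.

80.58 MHz, 87.9 MHz, 122.7 MHz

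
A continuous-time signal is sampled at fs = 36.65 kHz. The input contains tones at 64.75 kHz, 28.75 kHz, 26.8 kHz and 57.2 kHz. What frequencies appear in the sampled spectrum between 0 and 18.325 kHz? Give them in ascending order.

7.9 kHz, 8.55 kHz, 9.85 kHz, 16.1 kHz

fs/2 = 18.325 kHz.
64.75 kHz mod fs = 28.1 kHz.
28.1 kHz > fs/2 = 18.325 kHz, folds to fs − 28.1 kHz = 8.55 kHz.
28.75 kHz > fs/2 = 18.325 kHz, folds to fs − 28.75 kHz = 7.9 kHz.
26.8 kHz > fs/2 = 18.325 kHz, folds to fs − 26.8 kHz = 9.85 kHz.
57.2 kHz mod fs = 20.55 kHz.
20.55 kHz > fs/2 = 18.325 kHz, folds to fs − 20.55 kHz = 16.1 kHz.
Distinct values: {7.9 kHz, 8.55 kHz, 9.85 kHz, 16.1 kHz}.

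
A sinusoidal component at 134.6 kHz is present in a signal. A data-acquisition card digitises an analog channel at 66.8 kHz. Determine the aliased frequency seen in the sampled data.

134.6 kHz mod fs = 1 kHz.
1 kHz ≤ fs/2 = 33.4 kHz, appears at 1 kHz.

1 kHz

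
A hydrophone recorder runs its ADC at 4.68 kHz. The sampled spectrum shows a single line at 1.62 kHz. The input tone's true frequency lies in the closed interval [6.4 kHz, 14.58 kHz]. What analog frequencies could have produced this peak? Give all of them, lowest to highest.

Frequencies that alias to 1.62 kHz are k·fs ± 1.62 kHz for integer k ≥ 0.
k=0: 1.62 kHz.
k=1: 3.06 kHz, 6.3 kHz.
k=2: 7.74 kHz, 10.98 kHz.
k=3: 12.42 kHz, 15.66 kHz.
k=4: 17.1 kHz, 20.34 kHz.
Within [6.4 kHz, 14.58 kHz]: 7.74 kHz, 10.98 kHz, 12.42 kHz.

7.74 kHz, 10.98 kHz, 12.42 kHz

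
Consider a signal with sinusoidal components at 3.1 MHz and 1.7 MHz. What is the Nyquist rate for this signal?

6.2 MHz

Highest-frequency component: 3.1 MHz.
Nyquist rate = 2 × 3.1 MHz = 6.2 MHz.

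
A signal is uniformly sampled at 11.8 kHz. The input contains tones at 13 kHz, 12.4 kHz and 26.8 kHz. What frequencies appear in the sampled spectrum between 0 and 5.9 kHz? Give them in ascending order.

0.6 kHz, 1.2 kHz, 3.2 kHz

fs/2 = 5.9 kHz.
13 kHz mod fs = 1.2 kHz.
1.2 kHz ≤ fs/2 = 5.9 kHz, appears at 1.2 kHz.
12.4 kHz mod fs = 0.6 kHz.
0.6 kHz ≤ fs/2 = 5.9 kHz, appears at 0.6 kHz.
26.8 kHz mod fs = 3.2 kHz.
3.2 kHz ≤ fs/2 = 5.9 kHz, appears at 3.2 kHz.
Distinct values: {0.6 kHz, 1.2 kHz, 3.2 kHz}.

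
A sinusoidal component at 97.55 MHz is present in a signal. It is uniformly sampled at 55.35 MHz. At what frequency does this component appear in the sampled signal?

13.15 MHz

97.55 MHz mod fs = 42.2 MHz.
42.2 MHz > fs/2 = 27.675 MHz, folds to fs − 42.2 MHz = 13.15 MHz.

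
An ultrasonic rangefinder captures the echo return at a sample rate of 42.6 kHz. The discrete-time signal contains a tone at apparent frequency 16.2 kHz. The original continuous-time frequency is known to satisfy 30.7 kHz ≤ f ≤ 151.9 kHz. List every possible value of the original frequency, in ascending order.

Frequencies that alias to 16.2 kHz are k·fs ± 16.2 kHz for integer k ≥ 0.
k=0: 16.2 kHz.
k=1: 26.4 kHz, 58.8 kHz.
k=2: 69 kHz, 101.4 kHz.
k=3: 111.6 kHz, 144 kHz.
k=4: 154.2 kHz, 186.6 kHz.
Within [30.7 kHz, 151.9 kHz]: 58.8 kHz, 69 kHz, 101.4 kHz, 111.6 kHz, 144 kHz.

58.8 kHz, 69 kHz, 101.4 kHz, 111.6 kHz, 144 kHz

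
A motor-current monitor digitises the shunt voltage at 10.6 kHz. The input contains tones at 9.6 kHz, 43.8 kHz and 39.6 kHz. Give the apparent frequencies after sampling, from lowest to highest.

1 kHz, 1.4 kHz, 2.8 kHz

fs/2 = 5.3 kHz.
9.6 kHz > fs/2 = 5.3 kHz, folds to fs − 9.6 kHz = 1 kHz.
43.8 kHz mod fs = 1.4 kHz.
1.4 kHz ≤ fs/2 = 5.3 kHz, appears at 1.4 kHz.
39.6 kHz mod fs = 7.8 kHz.
7.8 kHz > fs/2 = 5.3 kHz, folds to fs − 7.8 kHz = 2.8 kHz.
Distinct values: {1 kHz, 1.4 kHz, 2.8 kHz}.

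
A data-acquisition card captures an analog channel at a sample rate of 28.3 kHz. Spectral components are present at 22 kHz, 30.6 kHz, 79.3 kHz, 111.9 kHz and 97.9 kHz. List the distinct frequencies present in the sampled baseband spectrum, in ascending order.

1.3 kHz, 2.3 kHz, 5.6 kHz, 6.3 kHz, 13 kHz

fs/2 = 14.15 kHz.
22 kHz > fs/2 = 14.15 kHz, folds to fs − 22 kHz = 6.3 kHz.
30.6 kHz mod fs = 2.3 kHz.
2.3 kHz ≤ fs/2 = 14.15 kHz, appears at 2.3 kHz.
79.3 kHz mod fs = 22.7 kHz.
22.7 kHz > fs/2 = 14.15 kHz, folds to fs − 22.7 kHz = 5.6 kHz.
111.9 kHz mod fs = 27 kHz.
27 kHz > fs/2 = 14.15 kHz, folds to fs − 27 kHz = 1.3 kHz.
97.9 kHz mod fs = 13 kHz.
13 kHz ≤ fs/2 = 14.15 kHz, appears at 13 kHz.
Distinct values: {1.3 kHz, 2.3 kHz, 5.6 kHz, 6.3 kHz, 13 kHz}.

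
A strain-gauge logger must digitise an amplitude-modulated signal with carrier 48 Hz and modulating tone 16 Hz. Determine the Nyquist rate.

128 Hz

AM sidebands sit at fc ± fm = 32 Hz and 64 Hz.
Highest-frequency component: 64 Hz.
Nyquist rate = 2 × 64 Hz = 128 Hz.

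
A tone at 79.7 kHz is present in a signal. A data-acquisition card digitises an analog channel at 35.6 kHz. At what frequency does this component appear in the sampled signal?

79.7 kHz mod fs = 8.5 kHz.
8.5 kHz ≤ fs/2 = 17.8 kHz, appears at 8.5 kHz.

8.5 kHz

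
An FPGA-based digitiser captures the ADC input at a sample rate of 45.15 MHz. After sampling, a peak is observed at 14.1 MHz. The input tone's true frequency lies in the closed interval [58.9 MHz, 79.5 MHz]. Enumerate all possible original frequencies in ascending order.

Frequencies that alias to 14.1 MHz are k·fs ± 14.1 MHz for integer k ≥ 0.
k=0: 14.1 MHz.
k=1: 31.05 MHz, 59.25 MHz.
k=2: 76.2 MHz, 104.4 MHz.
k=3: 121.35 MHz, 149.55 MHz.
Within [58.9 MHz, 79.5 MHz]: 59.25 MHz, 76.2 MHz.

59.25 MHz, 76.2 MHz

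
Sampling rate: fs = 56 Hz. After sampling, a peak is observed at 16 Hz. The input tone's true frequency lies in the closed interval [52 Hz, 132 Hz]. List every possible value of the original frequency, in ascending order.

72 Hz, 96 Hz, 128 Hz

Frequencies that alias to 16 Hz are k·fs ± 16 Hz for integer k ≥ 0.
k=0: 16 Hz.
k=1: 40 Hz, 72 Hz.
k=2: 96 Hz, 128 Hz.
k=3: 152 Hz, 184 Hz.
Within [52 Hz, 132 Hz]: 72 Hz, 96 Hz, 128 Hz.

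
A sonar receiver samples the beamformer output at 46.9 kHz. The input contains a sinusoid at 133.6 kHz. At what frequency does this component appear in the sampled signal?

7.1 kHz

133.6 kHz mod fs = 39.8 kHz.
39.8 kHz > fs/2 = 23.45 kHz, folds to fs − 39.8 kHz = 7.1 kHz.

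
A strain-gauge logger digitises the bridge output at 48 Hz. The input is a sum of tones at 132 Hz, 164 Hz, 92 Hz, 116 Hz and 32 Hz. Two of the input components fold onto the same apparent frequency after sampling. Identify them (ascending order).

116 Hz, 164 Hz

fs/2 = 24 Hz.
132 Hz mod fs = 36 Hz.
36 Hz > fs/2 = 24 Hz, folds to fs − 36 Hz = 12 Hz.
164 Hz mod fs = 20 Hz.
20 Hz ≤ fs/2 = 24 Hz, appears at 20 Hz.
92 Hz mod fs = 44 Hz.
44 Hz > fs/2 = 24 Hz, folds to fs − 44 Hz = 4 Hz.
116 Hz mod fs = 20 Hz.
20 Hz ≤ fs/2 = 24 Hz, appears at 20 Hz.
32 Hz > fs/2 = 24 Hz, folds to fs − 32 Hz = 16 Hz.
116 Hz and 164 Hz both map to 20 Hz.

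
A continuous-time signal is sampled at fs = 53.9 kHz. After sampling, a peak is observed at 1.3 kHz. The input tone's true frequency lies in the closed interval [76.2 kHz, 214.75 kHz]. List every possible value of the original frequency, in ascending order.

106.5 kHz, 109.1 kHz, 160.4 kHz, 163 kHz, 214.3 kHz

Frequencies that alias to 1.3 kHz are k·fs ± 1.3 kHz for integer k ≥ 0.
k=0: 1.3 kHz.
k=1: 52.6 kHz, 55.2 kHz.
k=2: 106.5 kHz, 109.1 kHz.
k=3: 160.4 kHz, 163 kHz.
k=4: 214.3 kHz, 216.9 kHz.
k=5: 268.2 kHz, 270.8 kHz.
Within [76.2 kHz, 214.75 kHz]: 106.5 kHz, 109.1 kHz, 160.4 kHz, 163 kHz, 214.3 kHz.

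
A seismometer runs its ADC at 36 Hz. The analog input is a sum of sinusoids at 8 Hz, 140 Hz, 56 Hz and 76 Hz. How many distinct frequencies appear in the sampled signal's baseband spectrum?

3

fs/2 = 18 Hz.
8 Hz ≤ fs/2 = 18 Hz, passes unchanged.
140 Hz mod fs = 32 Hz.
32 Hz > fs/2 = 18 Hz, folds to fs − 32 Hz = 4 Hz.
56 Hz mod fs = 20 Hz.
20 Hz > fs/2 = 18 Hz, folds to fs − 20 Hz = 16 Hz.
76 Hz mod fs = 4 Hz.
4 Hz ≤ fs/2 = 18 Hz, appears at 4 Hz.
Distinct values: {4 Hz, 8 Hz, 16 Hz} → 3.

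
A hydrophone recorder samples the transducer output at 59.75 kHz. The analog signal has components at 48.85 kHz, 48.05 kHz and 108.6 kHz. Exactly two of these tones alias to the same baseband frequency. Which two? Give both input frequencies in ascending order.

48.85 kHz, 108.6 kHz

fs/2 = 29.875 kHz.
48.85 kHz > fs/2 = 29.875 kHz, folds to fs − 48.85 kHz = 10.9 kHz.
48.05 kHz > fs/2 = 29.875 kHz, folds to fs − 48.05 kHz = 11.7 kHz.
108.6 kHz mod fs = 48.85 kHz.
48.85 kHz > fs/2 = 29.875 kHz, folds to fs − 48.85 kHz = 10.9 kHz.
48.85 kHz and 108.6 kHz both map to 10.9 kHz.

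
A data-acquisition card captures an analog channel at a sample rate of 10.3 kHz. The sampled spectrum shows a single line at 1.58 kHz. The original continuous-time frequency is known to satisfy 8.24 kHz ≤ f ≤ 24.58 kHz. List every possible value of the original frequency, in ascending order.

Frequencies that alias to 1.58 kHz are k·fs ± 1.58 kHz for integer k ≥ 0.
k=0: 1.58 kHz.
k=1: 8.72 kHz, 11.88 kHz.
k=2: 19.02 kHz, 22.18 kHz.
k=3: 29.32 kHz, 32.48 kHz.
Within [8.24 kHz, 24.58 kHz]: 8.72 kHz, 11.88 kHz, 19.02 kHz, 22.18 kHz.

8.72 kHz, 11.88 kHz, 19.02 kHz, 22.18 kHz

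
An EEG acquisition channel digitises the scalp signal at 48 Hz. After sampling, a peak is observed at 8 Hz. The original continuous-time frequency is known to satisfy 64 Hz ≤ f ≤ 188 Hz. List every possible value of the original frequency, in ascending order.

Frequencies that alias to 8 Hz are k·fs ± 8 Hz for integer k ≥ 0.
k=0: 8 Hz.
k=1: 40 Hz, 56 Hz.
k=2: 88 Hz, 104 Hz.
k=3: 136 Hz, 152 Hz.
k=4: 184 Hz, 200 Hz.
k=5: 232 Hz, 248 Hz.
Within [64 Hz, 188 Hz]: 88 Hz, 104 Hz, 136 Hz, 152 Hz, 184 Hz.

88 Hz, 104 Hz, 136 Hz, 152 Hz, 184 Hz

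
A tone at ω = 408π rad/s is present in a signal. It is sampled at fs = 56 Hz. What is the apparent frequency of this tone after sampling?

20 Hz

ω = 408π rad/s → f = ω/(2π) = 204 Hz.
204 Hz mod fs = 36 Hz.
36 Hz > fs/2 = 28 Hz, folds to fs − 36 Hz = 20 Hz.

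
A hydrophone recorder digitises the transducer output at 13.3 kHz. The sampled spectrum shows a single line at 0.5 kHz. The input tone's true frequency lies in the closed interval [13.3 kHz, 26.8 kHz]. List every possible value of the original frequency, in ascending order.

Frequencies that alias to 0.5 kHz are k·fs ± 0.5 kHz for integer k ≥ 0.
k=0: 0.5 kHz.
k=1: 12.8 kHz, 13.8 kHz.
k=2: 26.1 kHz, 27.1 kHz.
k=3: 39.4 kHz, 40.4 kHz.
Within [13.3 kHz, 26.8 kHz]: 13.8 kHz, 26.1 kHz.

13.8 kHz, 26.1 kHz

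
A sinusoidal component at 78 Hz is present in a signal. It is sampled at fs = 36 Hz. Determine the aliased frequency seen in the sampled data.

78 Hz mod fs = 6 Hz.
6 Hz ≤ fs/2 = 18 Hz, appears at 6 Hz.

6 Hz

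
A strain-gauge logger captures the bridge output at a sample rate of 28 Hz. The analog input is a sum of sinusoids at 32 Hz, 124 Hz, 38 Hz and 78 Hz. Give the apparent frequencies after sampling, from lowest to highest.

4 Hz, 6 Hz, 10 Hz, 12 Hz

fs/2 = 14 Hz.
32 Hz mod fs = 4 Hz.
4 Hz ≤ fs/2 = 14 Hz, appears at 4 Hz.
124 Hz mod fs = 12 Hz.
12 Hz ≤ fs/2 = 14 Hz, appears at 12 Hz.
38 Hz mod fs = 10 Hz.
10 Hz ≤ fs/2 = 14 Hz, appears at 10 Hz.
78 Hz mod fs = 22 Hz.
22 Hz > fs/2 = 14 Hz, folds to fs − 22 Hz = 6 Hz.
Distinct values: {4 Hz, 6 Hz, 10 Hz, 12 Hz}.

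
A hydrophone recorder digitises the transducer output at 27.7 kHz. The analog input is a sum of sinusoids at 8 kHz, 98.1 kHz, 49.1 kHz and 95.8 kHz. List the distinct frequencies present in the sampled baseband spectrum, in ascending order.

fs/2 = 13.85 kHz.
8 kHz ≤ fs/2 = 13.85 kHz, passes unchanged.
98.1 kHz mod fs = 15 kHz.
15 kHz > fs/2 = 13.85 kHz, folds to fs − 15 kHz = 12.7 kHz.
49.1 kHz mod fs = 21.4 kHz.
21.4 kHz > fs/2 = 13.85 kHz, folds to fs − 21.4 kHz = 6.3 kHz.
95.8 kHz mod fs = 12.7 kHz.
12.7 kHz ≤ fs/2 = 13.85 kHz, appears at 12.7 kHz.
Distinct values: {6.3 kHz, 8 kHz, 12.7 kHz}.

6.3 kHz, 8 kHz, 12.7 kHz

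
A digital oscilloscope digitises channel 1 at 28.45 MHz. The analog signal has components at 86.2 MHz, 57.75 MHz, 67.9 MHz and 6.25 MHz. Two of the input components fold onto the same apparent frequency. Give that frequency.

0.85 MHz

fs/2 = 14.225 MHz.
86.2 MHz mod fs = 0.85 MHz.
0.85 MHz ≤ fs/2 = 14.225 MHz, appears at 0.85 MHz.
57.75 MHz mod fs = 0.85 MHz.
0.85 MHz ≤ fs/2 = 14.225 MHz, appears at 0.85 MHz.
67.9 MHz mod fs = 11 MHz.
11 MHz ≤ fs/2 = 14.225 MHz, appears at 11 MHz.
6.25 MHz ≤ fs/2 = 14.225 MHz, passes unchanged.
57.75 MHz and 86.2 MHz both map to 0.85 MHz.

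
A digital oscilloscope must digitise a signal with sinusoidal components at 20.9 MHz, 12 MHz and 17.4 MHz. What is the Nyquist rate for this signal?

41.8 MHz

Highest-frequency component: 20.9 MHz.
Nyquist rate = 2 × 20.9 MHz = 41.8 MHz.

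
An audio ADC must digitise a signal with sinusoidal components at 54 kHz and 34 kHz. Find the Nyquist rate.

Highest-frequency component: 54 kHz.
Nyquist rate = 2 × 54 kHz = 108 kHz.

108 kHz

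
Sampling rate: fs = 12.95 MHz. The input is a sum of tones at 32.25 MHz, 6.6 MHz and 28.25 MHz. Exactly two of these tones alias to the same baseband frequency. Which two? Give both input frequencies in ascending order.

6.6 MHz, 32.25 MHz

fs/2 = 6.475 MHz.
32.25 MHz mod fs = 6.35 MHz.
6.35 MHz ≤ fs/2 = 6.475 MHz, appears at 6.35 MHz.
6.6 MHz > fs/2 = 6.475 MHz, folds to fs − 6.6 MHz = 6.35 MHz.
28.25 MHz mod fs = 2.35 MHz.
2.35 MHz ≤ fs/2 = 6.475 MHz, appears at 2.35 MHz.
6.6 MHz and 32.25 MHz both map to 6.35 MHz.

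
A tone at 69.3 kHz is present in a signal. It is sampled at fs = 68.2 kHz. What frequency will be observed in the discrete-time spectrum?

1.1 kHz

69.3 kHz mod fs = 1.1 kHz.
1.1 kHz ≤ fs/2 = 34.1 kHz, appears at 1.1 kHz.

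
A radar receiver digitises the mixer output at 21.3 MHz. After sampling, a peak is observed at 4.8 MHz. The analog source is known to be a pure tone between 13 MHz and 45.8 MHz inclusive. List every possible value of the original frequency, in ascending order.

16.5 MHz, 26.1 MHz, 37.8 MHz

Frequencies that alias to 4.8 MHz are k·fs ± 4.8 MHz for integer k ≥ 0.
k=0: 4.8 MHz.
k=1: 16.5 MHz, 26.1 MHz.
k=2: 37.8 MHz, 47.4 MHz.
k=3: 59.1 MHz, 68.7 MHz.
Within [13 MHz, 45.8 MHz]: 16.5 MHz, 26.1 MHz, 37.8 MHz.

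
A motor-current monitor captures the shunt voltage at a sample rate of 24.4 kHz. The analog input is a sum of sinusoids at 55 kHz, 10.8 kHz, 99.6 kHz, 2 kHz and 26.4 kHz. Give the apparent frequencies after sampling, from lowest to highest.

2 kHz, 6.2 kHz, 10.8 kHz

fs/2 = 12.2 kHz.
55 kHz mod fs = 6.2 kHz.
6.2 kHz ≤ fs/2 = 12.2 kHz, appears at 6.2 kHz.
10.8 kHz ≤ fs/2 = 12.2 kHz, passes unchanged.
99.6 kHz mod fs = 2 kHz.
2 kHz ≤ fs/2 = 12.2 kHz, appears at 2 kHz.
2 kHz ≤ fs/2 = 12.2 kHz, passes unchanged.
26.4 kHz mod fs = 2 kHz.
2 kHz ≤ fs/2 = 12.2 kHz, appears at 2 kHz.
Distinct values: {2 kHz, 6.2 kHz, 10.8 kHz}.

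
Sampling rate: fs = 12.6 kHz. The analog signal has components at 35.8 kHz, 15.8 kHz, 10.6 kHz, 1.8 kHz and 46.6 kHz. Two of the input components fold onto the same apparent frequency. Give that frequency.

fs/2 = 6.3 kHz.
35.8 kHz mod fs = 10.6 kHz.
10.6 kHz > fs/2 = 6.3 kHz, folds to fs − 10.6 kHz = 2 kHz.
15.8 kHz mod fs = 3.2 kHz.
3.2 kHz ≤ fs/2 = 6.3 kHz, appears at 3.2 kHz.
10.6 kHz > fs/2 = 6.3 kHz, folds to fs − 10.6 kHz = 2 kHz.
1.8 kHz ≤ fs/2 = 6.3 kHz, passes unchanged.
46.6 kHz mod fs = 8.8 kHz.
8.8 kHz > fs/2 = 6.3 kHz, folds to fs − 8.8 kHz = 3.8 kHz.
10.6 kHz and 35.8 kHz both map to 2 kHz.

2 kHz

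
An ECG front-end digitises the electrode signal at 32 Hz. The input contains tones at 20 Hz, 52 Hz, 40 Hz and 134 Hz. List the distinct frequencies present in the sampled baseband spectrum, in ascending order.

6 Hz, 8 Hz, 12 Hz

fs/2 = 16 Hz.
20 Hz > fs/2 = 16 Hz, folds to fs − 20 Hz = 12 Hz.
52 Hz mod fs = 20 Hz.
20 Hz > fs/2 = 16 Hz, folds to fs − 20 Hz = 12 Hz.
40 Hz mod fs = 8 Hz.
8 Hz ≤ fs/2 = 16 Hz, appears at 8 Hz.
134 Hz mod fs = 6 Hz.
6 Hz ≤ fs/2 = 16 Hz, appears at 6 Hz.
Distinct values: {6 Hz, 8 Hz, 12 Hz}.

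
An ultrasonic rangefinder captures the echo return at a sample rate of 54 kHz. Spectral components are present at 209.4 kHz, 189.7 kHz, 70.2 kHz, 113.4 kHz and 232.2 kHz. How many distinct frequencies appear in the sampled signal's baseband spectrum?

fs/2 = 27 kHz.
209.4 kHz mod fs = 47.4 kHz.
47.4 kHz > fs/2 = 27 kHz, folds to fs − 47.4 kHz = 6.6 kHz.
189.7 kHz mod fs = 27.7 kHz.
27.7 kHz > fs/2 = 27 kHz, folds to fs − 27.7 kHz = 26.3 kHz.
70.2 kHz mod fs = 16.2 kHz.
16.2 kHz ≤ fs/2 = 27 kHz, appears at 16.2 kHz.
113.4 kHz mod fs = 5.4 kHz.
5.4 kHz ≤ fs/2 = 27 kHz, appears at 5.4 kHz.
232.2 kHz mod fs = 16.2 kHz.
16.2 kHz ≤ fs/2 = 27 kHz, appears at 16.2 kHz.
Distinct values: {5.4 kHz, 6.6 kHz, 16.2 kHz, 26.3 kHz} → 4.

4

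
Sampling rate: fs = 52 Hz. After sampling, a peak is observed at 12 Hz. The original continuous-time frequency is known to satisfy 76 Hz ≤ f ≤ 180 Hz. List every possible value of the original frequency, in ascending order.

Frequencies that alias to 12 Hz are k·fs ± 12 Hz for integer k ≥ 0.
k=0: 12 Hz.
k=1: 40 Hz, 64 Hz.
k=2: 92 Hz, 116 Hz.
k=3: 144 Hz, 168 Hz.
k=4: 196 Hz, 220 Hz.
Within [76 Hz, 180 Hz]: 92 Hz, 116 Hz, 144 Hz, 168 Hz.

92 Hz, 116 Hz, 144 Hz, 168 Hz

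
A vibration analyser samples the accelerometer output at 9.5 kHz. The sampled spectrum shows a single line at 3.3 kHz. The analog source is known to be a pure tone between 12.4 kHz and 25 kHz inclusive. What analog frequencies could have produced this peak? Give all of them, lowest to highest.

12.8 kHz, 15.7 kHz, 22.3 kHz

Frequencies that alias to 3.3 kHz are k·fs ± 3.3 kHz for integer k ≥ 0.
k=0: 3.3 kHz.
k=1: 6.2 kHz, 12.8 kHz.
k=2: 15.7 kHz, 22.3 kHz.
k=3: 25.2 kHz, 31.8 kHz.
Within [12.4 kHz, 25 kHz]: 12.8 kHz, 15.7 kHz, 22.3 kHz.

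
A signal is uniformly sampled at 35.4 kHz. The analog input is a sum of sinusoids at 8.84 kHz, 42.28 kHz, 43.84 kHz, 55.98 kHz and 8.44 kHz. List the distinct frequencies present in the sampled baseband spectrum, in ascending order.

fs/2 = 17.7 kHz.
8.84 kHz ≤ fs/2 = 17.7 kHz, passes unchanged.
42.28 kHz mod fs = 6.88 kHz.
6.88 kHz ≤ fs/2 = 17.7 kHz, appears at 6.88 kHz.
43.84 kHz mod fs = 8.44 kHz.
8.44 kHz ≤ fs/2 = 17.7 kHz, appears at 8.44 kHz.
55.98 kHz mod fs = 20.58 kHz.
20.58 kHz > fs/2 = 17.7 kHz, folds to fs − 20.58 kHz = 14.82 kHz.
8.44 kHz ≤ fs/2 = 17.7 kHz, passes unchanged.
Distinct values: {6.88 kHz, 8.44 kHz, 8.84 kHz, 14.82 kHz}.

6.88 kHz, 8.44 kHz, 8.84 kHz, 14.82 kHz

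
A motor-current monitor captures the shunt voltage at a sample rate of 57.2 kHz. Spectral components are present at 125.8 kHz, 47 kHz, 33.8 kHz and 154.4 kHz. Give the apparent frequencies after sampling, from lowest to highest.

10.2 kHz, 11.4 kHz, 17.2 kHz, 23.4 kHz

fs/2 = 28.6 kHz.
125.8 kHz mod fs = 11.4 kHz.
11.4 kHz ≤ fs/2 = 28.6 kHz, appears at 11.4 kHz.
47 kHz > fs/2 = 28.6 kHz, folds to fs − 47 kHz = 10.2 kHz.
33.8 kHz > fs/2 = 28.6 kHz, folds to fs − 33.8 kHz = 23.4 kHz.
154.4 kHz mod fs = 40 kHz.
40 kHz > fs/2 = 28.6 kHz, folds to fs − 40 kHz = 17.2 kHz.
Distinct values: {10.2 kHz, 11.4 kHz, 17.2 kHz, 23.4 kHz}.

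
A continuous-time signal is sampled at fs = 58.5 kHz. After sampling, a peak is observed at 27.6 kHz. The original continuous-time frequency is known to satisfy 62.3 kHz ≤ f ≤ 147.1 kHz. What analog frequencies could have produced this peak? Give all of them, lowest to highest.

Frequencies that alias to 27.6 kHz are k·fs ± 27.6 kHz for integer k ≥ 0.
k=0: 27.6 kHz.
k=1: 30.9 kHz, 86.1 kHz.
k=2: 89.4 kHz, 144.6 kHz.
k=3: 147.9 kHz, 203.1 kHz.
Within [62.3 kHz, 147.1 kHz]: 86.1 kHz, 89.4 kHz, 144.6 kHz.

86.1 kHz, 89.4 kHz, 144.6 kHz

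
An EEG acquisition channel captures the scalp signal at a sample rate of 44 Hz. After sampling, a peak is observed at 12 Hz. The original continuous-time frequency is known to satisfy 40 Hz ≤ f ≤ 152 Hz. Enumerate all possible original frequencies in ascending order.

Frequencies that alias to 12 Hz are k·fs ± 12 Hz for integer k ≥ 0.
k=0: 12 Hz.
k=1: 32 Hz, 56 Hz.
k=2: 76 Hz, 100 Hz.
k=3: 120 Hz, 144 Hz.
k=4: 164 Hz, 188 Hz.
Within [40 Hz, 152 Hz]: 56 Hz, 76 Hz, 100 Hz, 120 Hz, 144 Hz.

56 Hz, 76 Hz, 100 Hz, 120 Hz, 144 Hz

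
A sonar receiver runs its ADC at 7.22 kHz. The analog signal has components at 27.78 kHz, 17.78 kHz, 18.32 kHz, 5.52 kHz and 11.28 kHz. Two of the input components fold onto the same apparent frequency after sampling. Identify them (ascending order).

17.78 kHz, 18.32 kHz

fs/2 = 3.61 kHz.
27.78 kHz mod fs = 6.12 kHz.
6.12 kHz > fs/2 = 3.61 kHz, folds to fs − 6.12 kHz = 1.1 kHz.
17.78 kHz mod fs = 3.34 kHz.
3.34 kHz ≤ fs/2 = 3.61 kHz, appears at 3.34 kHz.
18.32 kHz mod fs = 3.88 kHz.
3.88 kHz > fs/2 = 3.61 kHz, folds to fs − 3.88 kHz = 3.34 kHz.
5.52 kHz > fs/2 = 3.61 kHz, folds to fs − 5.52 kHz = 1.7 kHz.
11.28 kHz mod fs = 4.06 kHz.
4.06 kHz > fs/2 = 3.61 kHz, folds to fs − 4.06 kHz = 3.16 kHz.
17.78 kHz and 18.32 kHz both map to 3.34 kHz.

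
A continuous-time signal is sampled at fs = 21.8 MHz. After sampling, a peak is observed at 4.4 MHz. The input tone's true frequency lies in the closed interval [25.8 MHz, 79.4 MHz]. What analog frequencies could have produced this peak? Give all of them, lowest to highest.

Frequencies that alias to 4.4 MHz are k·fs ± 4.4 MHz for integer k ≥ 0.
k=0: 4.4 MHz.
k=1: 17.4 MHz, 26.2 MHz.
k=2: 39.2 MHz, 48 MHz.
k=3: 61 MHz, 69.8 MHz.
k=4: 82.8 MHz, 91.6 MHz.
Within [25.8 MHz, 79.4 MHz]: 26.2 MHz, 39.2 MHz, 48 MHz, 61 MHz, 69.8 MHz.

26.2 MHz, 39.2 MHz, 48 MHz, 61 MHz, 69.8 MHz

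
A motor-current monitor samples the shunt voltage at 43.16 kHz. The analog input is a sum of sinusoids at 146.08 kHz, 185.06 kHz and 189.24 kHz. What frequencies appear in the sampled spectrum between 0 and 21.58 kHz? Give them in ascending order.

12.42 kHz, 16.6 kHz

fs/2 = 21.58 kHz.
146.08 kHz mod fs = 16.6 kHz.
16.6 kHz ≤ fs/2 = 21.58 kHz, appears at 16.6 kHz.
185.06 kHz mod fs = 12.42 kHz.
12.42 kHz ≤ fs/2 = 21.58 kHz, appears at 12.42 kHz.
189.24 kHz mod fs = 16.6 kHz.
16.6 kHz ≤ fs/2 = 21.58 kHz, appears at 16.6 kHz.
Distinct values: {12.42 kHz, 16.6 kHz}.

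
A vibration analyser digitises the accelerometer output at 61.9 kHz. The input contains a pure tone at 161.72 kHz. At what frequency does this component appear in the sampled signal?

161.72 kHz mod fs = 37.92 kHz.
37.92 kHz > fs/2 = 30.95 kHz, folds to fs − 37.92 kHz = 23.98 kHz.

23.98 kHz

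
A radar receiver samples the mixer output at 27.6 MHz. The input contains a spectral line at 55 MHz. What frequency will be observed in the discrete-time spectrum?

55 MHz mod fs = 27.4 MHz.
27.4 MHz > fs/2 = 13.8 MHz, folds to fs − 27.4 MHz = 0.2 MHz.

0.2 MHz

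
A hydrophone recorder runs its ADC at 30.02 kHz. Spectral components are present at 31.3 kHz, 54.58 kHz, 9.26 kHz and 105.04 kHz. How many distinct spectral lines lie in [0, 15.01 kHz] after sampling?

4

fs/2 = 15.01 kHz.
31.3 kHz mod fs = 1.28 kHz.
1.28 kHz ≤ fs/2 = 15.01 kHz, appears at 1.28 kHz.
54.58 kHz mod fs = 24.56 kHz.
24.56 kHz > fs/2 = 15.01 kHz, folds to fs − 24.56 kHz = 5.46 kHz.
9.26 kHz ≤ fs/2 = 15.01 kHz, passes unchanged.
105.04 kHz mod fs = 14.98 kHz.
14.98 kHz ≤ fs/2 = 15.01 kHz, appears at 14.98 kHz.
Distinct values: {1.28 kHz, 5.46 kHz, 9.26 kHz, 14.98 kHz} → 4.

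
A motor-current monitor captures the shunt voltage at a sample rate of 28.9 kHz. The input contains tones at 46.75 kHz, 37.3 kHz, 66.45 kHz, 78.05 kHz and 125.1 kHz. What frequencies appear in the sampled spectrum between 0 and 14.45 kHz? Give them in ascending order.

8.4 kHz, 8.65 kHz, 9.5 kHz, 11.05 kHz

fs/2 = 14.45 kHz.
46.75 kHz mod fs = 17.85 kHz.
17.85 kHz > fs/2 = 14.45 kHz, folds to fs − 17.85 kHz = 11.05 kHz.
37.3 kHz mod fs = 8.4 kHz.
8.4 kHz ≤ fs/2 = 14.45 kHz, appears at 8.4 kHz.
66.45 kHz mod fs = 8.65 kHz.
8.65 kHz ≤ fs/2 = 14.45 kHz, appears at 8.65 kHz.
78.05 kHz mod fs = 20.25 kHz.
20.25 kHz > fs/2 = 14.45 kHz, folds to fs − 20.25 kHz = 8.65 kHz.
125.1 kHz mod fs = 9.5 kHz.
9.5 kHz ≤ fs/2 = 14.45 kHz, appears at 9.5 kHz.
Distinct values: {8.4 kHz, 8.65 kHz, 9.5 kHz, 11.05 kHz}.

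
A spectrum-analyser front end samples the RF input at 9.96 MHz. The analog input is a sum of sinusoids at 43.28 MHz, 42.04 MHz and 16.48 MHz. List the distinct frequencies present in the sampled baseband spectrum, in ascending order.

fs/2 = 4.98 MHz.
43.28 MHz mod fs = 3.44 MHz.
3.44 MHz ≤ fs/2 = 4.98 MHz, appears at 3.44 MHz.
42.04 MHz mod fs = 2.2 MHz.
2.2 MHz ≤ fs/2 = 4.98 MHz, appears at 2.2 MHz.
16.48 MHz mod fs = 6.52 MHz.
6.52 MHz > fs/2 = 4.98 MHz, folds to fs − 6.52 MHz = 3.44 MHz.
Distinct values: {2.2 MHz, 3.44 MHz}.

2.2 MHz, 3.44 MHz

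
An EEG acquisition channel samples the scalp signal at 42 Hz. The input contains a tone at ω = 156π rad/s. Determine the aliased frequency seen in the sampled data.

ω = 156π rad/s → f = ω/(2π) = 78 Hz.
78 Hz mod fs = 36 Hz.
36 Hz > fs/2 = 21 Hz, folds to fs − 36 Hz = 6 Hz.

6 Hz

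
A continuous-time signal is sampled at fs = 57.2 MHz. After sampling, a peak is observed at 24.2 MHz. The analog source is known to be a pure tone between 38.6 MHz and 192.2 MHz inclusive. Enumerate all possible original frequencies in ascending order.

Frequencies that alias to 24.2 MHz are k·fs ± 24.2 MHz for integer k ≥ 0.
k=0: 24.2 MHz.
k=1: 33 MHz, 81.4 MHz.
k=2: 90.2 MHz, 138.6 MHz.
k=3: 147.4 MHz, 195.8 MHz.
k=4: 204.6 MHz, 253 MHz.
Within [38.6 MHz, 192.2 MHz]: 81.4 MHz, 90.2 MHz, 138.6 MHz, 147.4 MHz.

81.4 MHz, 90.2 MHz, 138.6 MHz, 147.4 MHz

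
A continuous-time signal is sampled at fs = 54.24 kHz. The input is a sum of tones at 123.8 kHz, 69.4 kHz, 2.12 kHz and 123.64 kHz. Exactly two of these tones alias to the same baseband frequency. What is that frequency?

fs/2 = 27.12 kHz.
123.8 kHz mod fs = 15.32 kHz.
15.32 kHz ≤ fs/2 = 27.12 kHz, appears at 15.32 kHz.
69.4 kHz mod fs = 15.16 kHz.
15.16 kHz ≤ fs/2 = 27.12 kHz, appears at 15.16 kHz.
2.12 kHz ≤ fs/2 = 27.12 kHz, passes unchanged.
123.64 kHz mod fs = 15.16 kHz.
15.16 kHz ≤ fs/2 = 27.12 kHz, appears at 15.16 kHz.
69.4 kHz and 123.64 kHz both map to 15.16 kHz.

15.16 kHz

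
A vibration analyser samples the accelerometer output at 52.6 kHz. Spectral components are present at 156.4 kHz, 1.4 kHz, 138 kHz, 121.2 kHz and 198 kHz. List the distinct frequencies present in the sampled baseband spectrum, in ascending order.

1.4 kHz, 12.4 kHz, 16 kHz, 19.8 kHz

fs/2 = 26.3 kHz.
156.4 kHz mod fs = 51.2 kHz.
51.2 kHz > fs/2 = 26.3 kHz, folds to fs − 51.2 kHz = 1.4 kHz.
1.4 kHz ≤ fs/2 = 26.3 kHz, passes unchanged.
138 kHz mod fs = 32.8 kHz.
32.8 kHz > fs/2 = 26.3 kHz, folds to fs − 32.8 kHz = 19.8 kHz.
121.2 kHz mod fs = 16 kHz.
16 kHz ≤ fs/2 = 26.3 kHz, appears at 16 kHz.
198 kHz mod fs = 40.2 kHz.
40.2 kHz > fs/2 = 26.3 kHz, folds to fs − 40.2 kHz = 12.4 kHz.
Distinct values: {1.4 kHz, 12.4 kHz, 16 kHz, 19.8 kHz}.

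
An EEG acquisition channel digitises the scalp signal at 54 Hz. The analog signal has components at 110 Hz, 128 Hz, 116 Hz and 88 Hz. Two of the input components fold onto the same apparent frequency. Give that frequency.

20 Hz

fs/2 = 27 Hz.
110 Hz mod fs = 2 Hz.
2 Hz ≤ fs/2 = 27 Hz, appears at 2 Hz.
128 Hz mod fs = 20 Hz.
20 Hz ≤ fs/2 = 27 Hz, appears at 20 Hz.
116 Hz mod fs = 8 Hz.
8 Hz ≤ fs/2 = 27 Hz, appears at 8 Hz.
88 Hz mod fs = 34 Hz.
34 Hz > fs/2 = 27 Hz, folds to fs − 34 Hz = 20 Hz.
88 Hz and 128 Hz both map to 20 Hz.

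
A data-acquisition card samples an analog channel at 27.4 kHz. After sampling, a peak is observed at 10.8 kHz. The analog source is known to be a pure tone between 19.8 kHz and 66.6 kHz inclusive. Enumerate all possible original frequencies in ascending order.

Frequencies that alias to 10.8 kHz are k·fs ± 10.8 kHz for integer k ≥ 0.
k=0: 10.8 kHz.
k=1: 16.6 kHz, 38.2 kHz.
k=2: 44 kHz, 65.6 kHz.
k=3: 71.4 kHz, 93 kHz.
Within [19.8 kHz, 66.6 kHz]: 38.2 kHz, 44 kHz, 65.6 kHz.

38.2 kHz, 44 kHz, 65.6 kHz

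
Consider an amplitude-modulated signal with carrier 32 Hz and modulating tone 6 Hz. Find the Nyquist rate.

76 Hz

AM sidebands sit at fc ± fm = 26 Hz and 38 Hz.
Highest-frequency component: 38 Hz.
Nyquist rate = 2 × 38 Hz = 76 Hz.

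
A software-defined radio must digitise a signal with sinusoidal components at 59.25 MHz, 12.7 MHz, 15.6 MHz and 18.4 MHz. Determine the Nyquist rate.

Highest-frequency component: 59.25 MHz.
Nyquist rate = 2 × 59.25 MHz = 118.5 MHz.

118.5 MHz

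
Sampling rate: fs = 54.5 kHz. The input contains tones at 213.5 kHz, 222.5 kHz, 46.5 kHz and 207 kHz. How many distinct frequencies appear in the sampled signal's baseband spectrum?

3

fs/2 = 27.25 kHz.
213.5 kHz mod fs = 50 kHz.
50 kHz > fs/2 = 27.25 kHz, folds to fs − 50 kHz = 4.5 kHz.
222.5 kHz mod fs = 4.5 kHz.
4.5 kHz ≤ fs/2 = 27.25 kHz, appears at 4.5 kHz.
46.5 kHz > fs/2 = 27.25 kHz, folds to fs − 46.5 kHz = 8 kHz.
207 kHz mod fs = 43.5 kHz.
43.5 kHz > fs/2 = 27.25 kHz, folds to fs − 43.5 kHz = 11 kHz.
Distinct values: {4.5 kHz, 8 kHz, 11 kHz} → 3.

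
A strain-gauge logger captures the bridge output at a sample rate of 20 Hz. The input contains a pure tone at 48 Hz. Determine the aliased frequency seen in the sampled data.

8 Hz

48 Hz mod fs = 8 Hz.
8 Hz ≤ fs/2 = 10 Hz, appears at 8 Hz.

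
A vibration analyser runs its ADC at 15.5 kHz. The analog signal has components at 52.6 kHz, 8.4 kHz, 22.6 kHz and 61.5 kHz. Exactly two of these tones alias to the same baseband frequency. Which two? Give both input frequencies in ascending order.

8.4 kHz, 22.6 kHz

fs/2 = 7.75 kHz.
52.6 kHz mod fs = 6.1 kHz.
6.1 kHz ≤ fs/2 = 7.75 kHz, appears at 6.1 kHz.
8.4 kHz > fs/2 = 7.75 kHz, folds to fs − 8.4 kHz = 7.1 kHz.
22.6 kHz mod fs = 7.1 kHz.
7.1 kHz ≤ fs/2 = 7.75 kHz, appears at 7.1 kHz.
61.5 kHz mod fs = 15 kHz.
15 kHz > fs/2 = 7.75 kHz, folds to fs − 15 kHz = 0.5 kHz.
8.4 kHz and 22.6 kHz both map to 7.1 kHz.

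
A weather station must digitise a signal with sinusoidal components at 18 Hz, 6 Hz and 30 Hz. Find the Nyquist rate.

60 Hz

Highest-frequency component: 30 Hz.
Nyquist rate = 2 × 30 Hz = 60 Hz.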